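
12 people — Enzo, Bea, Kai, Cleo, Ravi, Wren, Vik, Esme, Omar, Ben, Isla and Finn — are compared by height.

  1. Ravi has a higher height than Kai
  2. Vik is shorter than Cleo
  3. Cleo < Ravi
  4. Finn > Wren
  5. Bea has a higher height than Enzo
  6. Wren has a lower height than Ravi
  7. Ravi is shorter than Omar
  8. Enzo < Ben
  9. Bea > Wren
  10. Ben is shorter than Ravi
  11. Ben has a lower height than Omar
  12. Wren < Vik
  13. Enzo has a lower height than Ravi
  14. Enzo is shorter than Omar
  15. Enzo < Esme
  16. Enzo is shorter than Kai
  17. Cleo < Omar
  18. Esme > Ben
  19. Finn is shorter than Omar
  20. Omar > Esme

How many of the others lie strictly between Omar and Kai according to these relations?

1

The relations place Kai below Omar. An element lies strictly between them when it is forced above Kai and also forced below Omar.
Above Kai: {Ravi}. Below Omar: {Enzo, Ben, Esme, Wren, Vik, Finn, Cleo, Ravi}.
Intersection: {Ravi} — 1.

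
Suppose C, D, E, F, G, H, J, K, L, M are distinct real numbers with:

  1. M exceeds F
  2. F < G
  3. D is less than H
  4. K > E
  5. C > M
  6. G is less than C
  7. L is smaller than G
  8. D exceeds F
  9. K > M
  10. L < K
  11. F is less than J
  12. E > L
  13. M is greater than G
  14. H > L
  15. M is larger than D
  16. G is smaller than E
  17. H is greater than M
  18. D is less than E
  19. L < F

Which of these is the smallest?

L

F is not least since L < F; G is not least since L < G; D is not least since F < D; E is not least since D < E; M is not least since G < M; H is not least since M < H; K is not least since M < K; C is not least since G < C; J is not least since F < J.
Only L has nothing below it, so L is the smallest.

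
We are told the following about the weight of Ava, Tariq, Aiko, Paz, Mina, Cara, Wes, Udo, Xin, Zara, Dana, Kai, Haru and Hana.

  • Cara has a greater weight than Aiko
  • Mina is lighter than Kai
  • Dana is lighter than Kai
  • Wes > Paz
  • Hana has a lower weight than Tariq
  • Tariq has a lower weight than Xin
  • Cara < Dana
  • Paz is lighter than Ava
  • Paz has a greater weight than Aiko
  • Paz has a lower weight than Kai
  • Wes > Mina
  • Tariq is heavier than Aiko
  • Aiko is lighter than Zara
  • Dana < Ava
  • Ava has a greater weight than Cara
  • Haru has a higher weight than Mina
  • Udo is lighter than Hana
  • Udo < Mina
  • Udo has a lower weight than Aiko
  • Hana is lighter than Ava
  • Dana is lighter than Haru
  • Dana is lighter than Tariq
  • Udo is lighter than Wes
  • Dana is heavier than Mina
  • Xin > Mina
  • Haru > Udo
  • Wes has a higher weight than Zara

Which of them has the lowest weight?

Udo

Chaining upward from Udo: directly above it, Hana, Mina, Aiko, Haru, Wes; then Cara, Dana, Paz, Zara, Tariq, Ava, Xin, Kai.
That covers every other element, and nothing is given below Udo, so Udo is the lowest weight.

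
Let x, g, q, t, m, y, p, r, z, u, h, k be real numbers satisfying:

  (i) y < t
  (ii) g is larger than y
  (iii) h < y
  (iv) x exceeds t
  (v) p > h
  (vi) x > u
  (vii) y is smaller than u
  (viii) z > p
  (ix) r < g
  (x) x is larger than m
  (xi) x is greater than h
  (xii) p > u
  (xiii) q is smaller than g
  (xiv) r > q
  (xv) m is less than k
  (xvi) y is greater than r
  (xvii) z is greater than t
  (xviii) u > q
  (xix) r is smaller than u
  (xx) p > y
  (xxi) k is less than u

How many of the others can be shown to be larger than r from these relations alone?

Directly above r: y, u, g.
One step further: t, x, p (6 so far).
One step further: z (7 so far).
Nothing else is reachable above r; 7 in all.

7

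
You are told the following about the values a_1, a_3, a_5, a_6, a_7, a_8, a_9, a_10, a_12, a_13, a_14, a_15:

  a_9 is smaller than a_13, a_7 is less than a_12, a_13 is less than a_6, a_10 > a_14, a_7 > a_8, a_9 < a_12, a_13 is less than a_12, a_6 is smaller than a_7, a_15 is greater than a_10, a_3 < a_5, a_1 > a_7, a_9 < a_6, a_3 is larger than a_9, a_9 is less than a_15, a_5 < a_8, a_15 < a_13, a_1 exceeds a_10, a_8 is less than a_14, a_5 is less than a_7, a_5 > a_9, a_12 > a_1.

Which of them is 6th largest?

Piecing the relations together gives one ordering: a_9 < a_3 < a_5 < a_8 < a_14 < a_10 < a_15 < a_13 < a_6 < a_7 < a_1 < a_12.
The 6th largest is a_15.

a_15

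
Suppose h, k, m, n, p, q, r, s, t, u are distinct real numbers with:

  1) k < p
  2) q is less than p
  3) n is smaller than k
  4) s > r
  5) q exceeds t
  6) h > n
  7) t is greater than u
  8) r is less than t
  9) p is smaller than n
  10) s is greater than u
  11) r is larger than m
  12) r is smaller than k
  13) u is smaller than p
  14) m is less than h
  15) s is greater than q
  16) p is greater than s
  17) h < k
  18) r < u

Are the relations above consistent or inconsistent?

inconsistent

We have k < p stated directly, yet also p < n < h < k by chaining the others — so p < k. Contradiction.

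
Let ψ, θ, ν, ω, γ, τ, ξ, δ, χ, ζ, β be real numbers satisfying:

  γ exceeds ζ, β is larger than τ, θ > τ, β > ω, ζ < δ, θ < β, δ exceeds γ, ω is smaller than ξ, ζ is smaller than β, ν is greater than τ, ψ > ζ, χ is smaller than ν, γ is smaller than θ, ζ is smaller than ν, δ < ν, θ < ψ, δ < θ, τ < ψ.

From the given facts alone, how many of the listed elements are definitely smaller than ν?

From ν the given relations immediately reach ζ, τ, δ, χ.
From those, γ — 5 in total.
No other element is forced below ν by the given relations, so the count is 5.

5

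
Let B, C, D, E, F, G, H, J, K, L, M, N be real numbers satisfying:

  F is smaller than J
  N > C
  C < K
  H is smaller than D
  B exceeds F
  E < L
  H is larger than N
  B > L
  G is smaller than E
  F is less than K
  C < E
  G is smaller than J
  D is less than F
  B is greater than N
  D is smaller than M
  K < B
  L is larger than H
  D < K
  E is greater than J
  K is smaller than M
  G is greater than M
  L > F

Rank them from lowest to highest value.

C < N < H < D < F < K < M < G < J < E < L < B

The consecutive links are each given: C < N; N < H; H < D; D < F; F < K; K < M; M < G; G < J; J < E; E < L; L < B.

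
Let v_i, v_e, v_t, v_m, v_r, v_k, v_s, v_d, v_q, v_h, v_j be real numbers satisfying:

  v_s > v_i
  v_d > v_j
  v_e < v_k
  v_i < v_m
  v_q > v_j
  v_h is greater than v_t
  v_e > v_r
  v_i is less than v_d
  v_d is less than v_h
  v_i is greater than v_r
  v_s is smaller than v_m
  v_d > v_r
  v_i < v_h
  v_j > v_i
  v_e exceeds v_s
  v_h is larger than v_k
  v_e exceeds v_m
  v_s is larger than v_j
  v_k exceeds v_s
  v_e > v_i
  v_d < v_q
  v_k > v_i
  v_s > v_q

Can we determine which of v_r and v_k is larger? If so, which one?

v_r < v_i and v_i < v_j give v_r < v_j.
With v_j < v_d: v_r < v_i < v_j < v_d.
With v_d < v_q: v_r < v_i < v_j < v_d < v_q.
With v_q < v_s: v_r < v_i < v_j < v_d < v_q < v_s.
With v_s < v_m: v_r < v_i < v_j < v_d < v_q < v_s < v_m.
With v_m < v_e: v_r < v_i < v_j < v_d < v_q < v_s < v_m < v_e.
Then v_e < v_k extends the chain to v_k.
So v_k is larger.

v_k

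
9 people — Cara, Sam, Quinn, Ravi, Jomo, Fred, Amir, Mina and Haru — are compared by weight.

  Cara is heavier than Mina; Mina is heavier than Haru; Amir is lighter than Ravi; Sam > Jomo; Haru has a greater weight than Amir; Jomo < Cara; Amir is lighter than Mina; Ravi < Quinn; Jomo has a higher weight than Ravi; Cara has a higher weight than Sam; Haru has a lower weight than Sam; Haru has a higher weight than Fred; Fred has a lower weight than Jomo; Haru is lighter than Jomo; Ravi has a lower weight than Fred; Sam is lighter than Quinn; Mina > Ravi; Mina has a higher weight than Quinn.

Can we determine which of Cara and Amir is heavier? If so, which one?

Cara

Amir < Ravi and Ravi < Fred give Amir < Fred.
With Fred < Jomo: Amir < Ravi < Fred < Jomo.
With Jomo < Sam: Amir < Ravi < Fred < Jomo < Sam.
With Sam < Quinn: Amir < Ravi < Fred < Jomo < Sam < Quinn.
With Quinn < Mina: Amir < Ravi < Fred < Jomo < Sam < Quinn < Mina.
Then Mina < Cara extends the chain to Cara.
So Cara is heavier.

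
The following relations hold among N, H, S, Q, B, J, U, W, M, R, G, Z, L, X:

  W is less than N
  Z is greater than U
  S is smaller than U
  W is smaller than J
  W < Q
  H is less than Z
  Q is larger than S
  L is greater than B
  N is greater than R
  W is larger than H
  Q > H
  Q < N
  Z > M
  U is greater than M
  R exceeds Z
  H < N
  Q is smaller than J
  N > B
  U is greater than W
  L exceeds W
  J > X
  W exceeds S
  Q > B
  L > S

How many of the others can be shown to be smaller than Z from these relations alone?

The elements the relations force below Z are S, H, M, W, U — no chain reaches any other.
That is 5.

5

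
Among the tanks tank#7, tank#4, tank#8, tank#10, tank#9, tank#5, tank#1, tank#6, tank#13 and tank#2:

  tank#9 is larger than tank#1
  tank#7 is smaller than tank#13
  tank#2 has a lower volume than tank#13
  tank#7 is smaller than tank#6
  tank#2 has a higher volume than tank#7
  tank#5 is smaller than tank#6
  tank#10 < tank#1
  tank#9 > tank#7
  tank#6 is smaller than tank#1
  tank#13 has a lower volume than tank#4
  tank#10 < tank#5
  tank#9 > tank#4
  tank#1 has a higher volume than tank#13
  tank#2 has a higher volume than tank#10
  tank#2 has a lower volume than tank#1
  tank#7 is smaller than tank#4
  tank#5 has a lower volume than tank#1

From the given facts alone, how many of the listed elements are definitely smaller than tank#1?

6

The elements the relations force below tank#1 are tank#10, tank#7, tank#2, tank#13, tank#5, tank#6 — no chain reaches any other.
That is 6.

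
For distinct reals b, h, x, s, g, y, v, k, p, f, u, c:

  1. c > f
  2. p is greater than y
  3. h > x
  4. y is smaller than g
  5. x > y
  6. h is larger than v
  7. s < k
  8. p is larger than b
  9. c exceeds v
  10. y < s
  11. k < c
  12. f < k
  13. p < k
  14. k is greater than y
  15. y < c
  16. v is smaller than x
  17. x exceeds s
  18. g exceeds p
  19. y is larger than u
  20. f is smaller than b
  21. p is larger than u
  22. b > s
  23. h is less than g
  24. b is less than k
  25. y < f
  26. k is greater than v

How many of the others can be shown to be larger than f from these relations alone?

5

From f the given relations immediately reach b, k, c.
From those, p — 4 in total.
From those, g — 5 in total.
Nothing else is reachable above f; 5 in all.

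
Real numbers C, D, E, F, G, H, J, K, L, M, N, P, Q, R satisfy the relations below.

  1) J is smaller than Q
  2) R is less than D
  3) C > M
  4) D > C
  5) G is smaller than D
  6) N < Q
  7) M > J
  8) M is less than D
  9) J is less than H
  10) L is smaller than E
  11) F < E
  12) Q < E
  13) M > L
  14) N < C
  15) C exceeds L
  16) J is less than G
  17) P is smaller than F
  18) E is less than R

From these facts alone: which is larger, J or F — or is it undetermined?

Following every chain through J: above J we get Q, H, G, E, R, M, C, D.
F is not reached, and no chain runs the other way from F to J.
So the given relations leave the order of J and F undetermined.

undetermined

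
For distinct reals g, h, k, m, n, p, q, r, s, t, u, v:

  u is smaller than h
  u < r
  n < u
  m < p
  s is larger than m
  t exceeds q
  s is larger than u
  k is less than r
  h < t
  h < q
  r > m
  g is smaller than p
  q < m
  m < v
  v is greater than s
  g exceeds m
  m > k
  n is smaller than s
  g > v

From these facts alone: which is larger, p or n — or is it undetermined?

p

n < u and u < h give n < h.
With h < q: n < u < h < q.
Then q < m extends the chain to m.
Then m < s extends the chain to s.
With s < v: n < u < h < q < m < s < v.
With v < g: n < u < h < q < m < s < v < g.
Then g < p extends the chain to p.
So p is larger.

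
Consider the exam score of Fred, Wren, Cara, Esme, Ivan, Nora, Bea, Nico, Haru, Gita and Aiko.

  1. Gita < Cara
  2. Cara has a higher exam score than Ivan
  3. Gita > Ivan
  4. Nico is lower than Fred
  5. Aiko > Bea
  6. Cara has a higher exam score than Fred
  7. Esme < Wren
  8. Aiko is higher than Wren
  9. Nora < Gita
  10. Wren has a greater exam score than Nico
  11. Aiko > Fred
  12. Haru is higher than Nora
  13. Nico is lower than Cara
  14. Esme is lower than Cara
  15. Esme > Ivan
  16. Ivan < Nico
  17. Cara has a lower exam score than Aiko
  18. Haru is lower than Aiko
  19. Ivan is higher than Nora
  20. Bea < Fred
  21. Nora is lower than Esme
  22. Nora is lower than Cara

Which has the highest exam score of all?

Chaining downward from Aiko: directly below it, Bea, Fred, Haru, Wren, Cara; then Nora, Ivan, Nico, Gita, Esme.
That covers every other element, and nothing is given above Aiko, so Aiko is the highest exam score.

Aiko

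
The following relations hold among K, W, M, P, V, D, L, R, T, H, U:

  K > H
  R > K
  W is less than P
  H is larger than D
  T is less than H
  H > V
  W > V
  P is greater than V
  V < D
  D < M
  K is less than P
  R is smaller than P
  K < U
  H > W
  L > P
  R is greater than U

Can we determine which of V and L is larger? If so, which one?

L

Link the given pairs in sequence: V < W; W < H; H < K; K < U; U < R; R < P; P < L.
Chaining these gives V < W < H < K < U < R < P < L.
So L is larger.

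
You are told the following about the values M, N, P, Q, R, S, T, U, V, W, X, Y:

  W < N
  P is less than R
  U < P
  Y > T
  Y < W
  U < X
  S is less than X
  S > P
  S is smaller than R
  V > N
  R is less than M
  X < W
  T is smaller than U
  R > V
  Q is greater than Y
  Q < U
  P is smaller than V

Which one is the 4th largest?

Chaining the given pairs: T < Y < Q < U < P < S < X < W < N < V < R < M.
Counting 4 from the largest end gives N.

N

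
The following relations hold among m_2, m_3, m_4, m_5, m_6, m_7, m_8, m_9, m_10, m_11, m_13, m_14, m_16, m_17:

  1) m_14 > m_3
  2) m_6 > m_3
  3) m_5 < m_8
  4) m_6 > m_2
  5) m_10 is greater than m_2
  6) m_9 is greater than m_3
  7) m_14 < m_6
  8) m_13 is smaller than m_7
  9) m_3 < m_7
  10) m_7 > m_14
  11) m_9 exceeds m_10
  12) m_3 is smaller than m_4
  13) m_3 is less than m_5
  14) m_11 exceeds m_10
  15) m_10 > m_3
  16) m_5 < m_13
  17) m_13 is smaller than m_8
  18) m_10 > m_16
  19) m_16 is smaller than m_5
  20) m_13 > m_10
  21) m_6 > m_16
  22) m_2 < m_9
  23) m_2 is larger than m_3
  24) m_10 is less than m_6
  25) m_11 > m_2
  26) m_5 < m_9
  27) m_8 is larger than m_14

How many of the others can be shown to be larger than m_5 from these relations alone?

4

Directly above m_5: m_9, m_13, m_8.
One step further: m_7 (4 so far).
Nothing else is reachable above m_5; 4 in all.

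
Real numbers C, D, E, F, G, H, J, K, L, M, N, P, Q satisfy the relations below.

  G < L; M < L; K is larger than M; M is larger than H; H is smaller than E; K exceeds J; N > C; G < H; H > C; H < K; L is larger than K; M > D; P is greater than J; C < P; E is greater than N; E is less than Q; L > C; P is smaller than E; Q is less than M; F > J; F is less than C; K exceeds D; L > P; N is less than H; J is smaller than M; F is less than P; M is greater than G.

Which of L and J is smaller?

Following the relations from J: J < F < C < P < E < Q < M < K < L.
So J < L; J is the smaller of the two.

J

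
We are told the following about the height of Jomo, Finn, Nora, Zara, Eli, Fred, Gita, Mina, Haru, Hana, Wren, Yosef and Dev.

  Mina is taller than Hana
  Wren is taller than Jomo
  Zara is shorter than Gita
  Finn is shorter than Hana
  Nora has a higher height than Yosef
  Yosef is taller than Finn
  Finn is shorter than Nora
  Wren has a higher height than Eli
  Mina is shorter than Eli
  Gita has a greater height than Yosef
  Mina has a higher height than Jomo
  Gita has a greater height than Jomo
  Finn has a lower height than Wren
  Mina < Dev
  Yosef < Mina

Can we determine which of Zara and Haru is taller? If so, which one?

undetermined

Following every chain through Zara: above Zara we get Gita.
Haru is not reached, and no chain runs the other way from Haru to Zara.
So the given relations leave the order of Zara and Haru undetermined.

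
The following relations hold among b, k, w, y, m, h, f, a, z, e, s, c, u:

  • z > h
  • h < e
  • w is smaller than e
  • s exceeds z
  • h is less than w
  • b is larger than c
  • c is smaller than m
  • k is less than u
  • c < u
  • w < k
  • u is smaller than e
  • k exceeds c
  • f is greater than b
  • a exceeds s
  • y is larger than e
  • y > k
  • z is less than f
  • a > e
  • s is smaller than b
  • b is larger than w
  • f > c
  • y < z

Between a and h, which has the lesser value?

h < w and w < k give h < k.
Then k < u extends the chain to u.
With u < e: h < w < k < u < e.
Then e < y extends the chain to y.
Then y < z extends the chain to z.
Then z < s extends the chain to s.
With s < a: h < w < k < u < e < y < z < s < a.
So h < a; h is the smaller of the two.

h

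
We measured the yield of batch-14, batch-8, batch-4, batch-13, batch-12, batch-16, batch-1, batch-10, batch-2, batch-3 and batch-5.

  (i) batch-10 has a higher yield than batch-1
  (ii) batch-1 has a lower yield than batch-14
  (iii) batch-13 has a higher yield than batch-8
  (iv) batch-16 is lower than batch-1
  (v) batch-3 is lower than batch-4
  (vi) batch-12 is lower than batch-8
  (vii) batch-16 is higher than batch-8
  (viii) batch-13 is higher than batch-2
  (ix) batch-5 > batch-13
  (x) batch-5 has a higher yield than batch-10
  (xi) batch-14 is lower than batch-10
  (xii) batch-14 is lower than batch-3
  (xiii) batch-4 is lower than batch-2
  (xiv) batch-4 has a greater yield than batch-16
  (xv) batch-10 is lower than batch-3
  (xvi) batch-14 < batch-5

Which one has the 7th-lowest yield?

Piecing the relations together gives one ordering: batch-12 < batch-8 < batch-16 < batch-1 < batch-14 < batch-10 < batch-3 < batch-4 < batch-2 < batch-13 < batch-5.
Counting 7 from the smallest end gives batch-3.

batch-3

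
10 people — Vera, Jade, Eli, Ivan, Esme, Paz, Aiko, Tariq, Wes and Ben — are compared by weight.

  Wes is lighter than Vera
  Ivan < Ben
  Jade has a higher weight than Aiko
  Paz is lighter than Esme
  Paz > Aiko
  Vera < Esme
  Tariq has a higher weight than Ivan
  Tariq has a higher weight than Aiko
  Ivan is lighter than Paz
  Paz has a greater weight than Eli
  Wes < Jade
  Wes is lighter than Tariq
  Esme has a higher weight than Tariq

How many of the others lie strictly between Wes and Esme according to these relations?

2

The relations place Wes below Esme. An element lies strictly between them when it is forced above Wes and also forced below Esme.
Above Wes: {Vera, Jade, Tariq}. Below Esme: {Ivan, Eli, Aiko, Vera, Paz, Tariq}.
Intersection: {Vera, Tariq} — 2.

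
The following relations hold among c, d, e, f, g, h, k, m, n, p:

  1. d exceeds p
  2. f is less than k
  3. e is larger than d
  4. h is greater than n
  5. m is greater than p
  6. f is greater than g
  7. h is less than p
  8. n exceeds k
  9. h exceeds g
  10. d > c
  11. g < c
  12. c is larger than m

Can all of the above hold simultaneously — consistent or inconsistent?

Every relation is compatible with g < f < k < n < h < p < m < c < d < e; the set is consistent.

consistent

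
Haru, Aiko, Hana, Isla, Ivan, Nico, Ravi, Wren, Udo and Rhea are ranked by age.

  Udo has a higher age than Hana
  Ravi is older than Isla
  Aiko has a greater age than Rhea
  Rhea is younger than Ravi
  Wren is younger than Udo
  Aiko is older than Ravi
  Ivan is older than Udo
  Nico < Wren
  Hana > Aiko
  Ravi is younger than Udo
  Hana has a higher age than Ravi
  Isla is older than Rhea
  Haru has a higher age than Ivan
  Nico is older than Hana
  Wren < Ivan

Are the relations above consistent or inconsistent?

consistent

The single ordering Rhea < Isla < Ravi < Aiko < Hana < Nico < Wren < Udo < Ivan < Haru satisfies every listed relation, so no contradiction arises.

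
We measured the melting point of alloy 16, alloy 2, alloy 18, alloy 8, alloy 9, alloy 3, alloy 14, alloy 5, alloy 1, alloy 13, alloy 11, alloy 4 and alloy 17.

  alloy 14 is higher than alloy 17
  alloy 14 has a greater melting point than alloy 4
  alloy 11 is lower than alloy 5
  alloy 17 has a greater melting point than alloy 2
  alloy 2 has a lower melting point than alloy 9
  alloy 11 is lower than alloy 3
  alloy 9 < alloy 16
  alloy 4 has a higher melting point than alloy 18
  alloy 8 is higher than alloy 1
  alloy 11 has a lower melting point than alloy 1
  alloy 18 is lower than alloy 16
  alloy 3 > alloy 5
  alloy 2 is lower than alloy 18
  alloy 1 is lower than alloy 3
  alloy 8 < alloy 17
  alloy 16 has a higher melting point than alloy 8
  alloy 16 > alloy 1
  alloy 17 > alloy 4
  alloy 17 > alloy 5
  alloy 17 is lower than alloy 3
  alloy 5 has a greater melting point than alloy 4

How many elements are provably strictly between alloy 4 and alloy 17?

1

Chaining upward from alloy 4 reaches: alloy 5, alloy 14, alloy 3.
Chaining downward from alloy 17 reaches: alloy 2, alloy 18, alloy 11, alloy 1, alloy 5, alloy 8.
Strictly between alloy 4 and alloy 17 are those in both lists: alloy 5 — 1 element.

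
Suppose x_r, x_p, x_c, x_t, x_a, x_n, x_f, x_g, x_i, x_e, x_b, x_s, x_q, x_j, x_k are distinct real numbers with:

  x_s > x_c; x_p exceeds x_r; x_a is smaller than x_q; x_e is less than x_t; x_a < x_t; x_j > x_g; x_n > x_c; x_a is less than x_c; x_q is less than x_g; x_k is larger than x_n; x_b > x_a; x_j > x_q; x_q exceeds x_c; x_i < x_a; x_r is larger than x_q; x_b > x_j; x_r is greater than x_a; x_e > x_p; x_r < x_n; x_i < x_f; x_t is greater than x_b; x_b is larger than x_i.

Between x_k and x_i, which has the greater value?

Chaining the given relations: x_i < x_a < x_c < x_q < x_r < x_n < x_k.
So x_i < x_k; x_k is the larger of the two.

x_k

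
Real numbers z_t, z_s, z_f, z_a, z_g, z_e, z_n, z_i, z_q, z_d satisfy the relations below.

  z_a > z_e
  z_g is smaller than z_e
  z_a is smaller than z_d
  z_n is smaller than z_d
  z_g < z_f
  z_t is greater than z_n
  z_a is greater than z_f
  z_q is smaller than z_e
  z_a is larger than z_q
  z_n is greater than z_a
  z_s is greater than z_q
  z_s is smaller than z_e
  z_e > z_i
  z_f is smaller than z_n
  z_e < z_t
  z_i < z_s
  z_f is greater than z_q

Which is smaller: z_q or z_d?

The relevant relations are z_q < z_s; z_s < z_e; z_e < z_a; z_a < z_n; z_n < z_d.
Together: z_q < z_s < z_e < z_a < z_n < z_d.
So z_q < z_d; z_q is the smaller of the two.

z_q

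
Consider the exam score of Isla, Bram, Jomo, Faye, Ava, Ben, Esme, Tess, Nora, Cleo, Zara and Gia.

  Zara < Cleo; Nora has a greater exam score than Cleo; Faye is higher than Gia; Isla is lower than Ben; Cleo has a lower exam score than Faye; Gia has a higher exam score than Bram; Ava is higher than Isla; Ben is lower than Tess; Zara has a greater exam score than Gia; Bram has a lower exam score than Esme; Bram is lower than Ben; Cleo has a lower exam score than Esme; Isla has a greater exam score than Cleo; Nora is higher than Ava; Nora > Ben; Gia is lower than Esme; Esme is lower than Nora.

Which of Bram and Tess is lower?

Bram

Link the given pairs in sequence: Bram < Gia; Gia < Zara; Zara < Cleo; Cleo < Isla; Isla < Ben; Ben < Tess.
Together: Bram < Gia < Zara < Cleo < Isla < Ben < Tess.
So Bram < Tess; Bram is the lower of the two.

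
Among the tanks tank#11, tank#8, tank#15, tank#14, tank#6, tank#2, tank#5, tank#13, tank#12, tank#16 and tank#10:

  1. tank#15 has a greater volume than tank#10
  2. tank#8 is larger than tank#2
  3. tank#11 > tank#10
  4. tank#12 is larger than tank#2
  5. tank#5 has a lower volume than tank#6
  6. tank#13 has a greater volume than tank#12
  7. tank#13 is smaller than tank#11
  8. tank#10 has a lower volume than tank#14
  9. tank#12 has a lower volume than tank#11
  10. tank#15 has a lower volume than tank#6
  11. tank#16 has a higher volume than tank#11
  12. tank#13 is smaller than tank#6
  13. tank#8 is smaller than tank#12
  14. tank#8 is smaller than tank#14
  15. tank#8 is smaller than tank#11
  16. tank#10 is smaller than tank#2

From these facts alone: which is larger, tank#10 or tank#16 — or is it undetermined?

tank#16

The relevant relations are tank#10 < tank#2; tank#2 < tank#8; tank#8 < tank#12; tank#12 < tank#13; tank#13 < tank#11; tank#11 < tank#16.
Chaining these gives tank#10 < tank#2 < tank#8 < tank#12 < tank#13 < tank#11 < tank#16.
So tank#16 is larger.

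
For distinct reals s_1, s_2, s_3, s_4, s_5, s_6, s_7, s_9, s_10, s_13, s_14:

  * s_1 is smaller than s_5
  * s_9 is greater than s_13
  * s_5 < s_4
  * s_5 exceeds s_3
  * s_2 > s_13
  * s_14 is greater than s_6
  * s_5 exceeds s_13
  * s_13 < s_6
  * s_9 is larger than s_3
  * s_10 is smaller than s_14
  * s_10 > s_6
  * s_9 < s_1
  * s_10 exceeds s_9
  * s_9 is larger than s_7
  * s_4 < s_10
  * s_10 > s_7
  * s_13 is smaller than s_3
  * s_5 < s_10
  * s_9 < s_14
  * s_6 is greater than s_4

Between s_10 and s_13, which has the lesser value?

Chaining the given relations: s_13 < s_3 < s_9 < s_1 < s_5 < s_4 < s_10.
So s_13 < s_10; s_13 is the smaller of the two.

s_13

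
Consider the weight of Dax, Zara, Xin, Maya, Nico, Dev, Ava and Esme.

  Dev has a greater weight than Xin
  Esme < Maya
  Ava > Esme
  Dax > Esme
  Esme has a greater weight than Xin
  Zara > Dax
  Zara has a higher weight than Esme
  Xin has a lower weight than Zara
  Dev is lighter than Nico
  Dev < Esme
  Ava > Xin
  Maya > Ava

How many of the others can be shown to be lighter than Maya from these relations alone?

Directly below Maya: Esme, Ava.
One step further: Xin, Dev (4 so far).
Nothing else is reachable below Maya; 4 in all.

4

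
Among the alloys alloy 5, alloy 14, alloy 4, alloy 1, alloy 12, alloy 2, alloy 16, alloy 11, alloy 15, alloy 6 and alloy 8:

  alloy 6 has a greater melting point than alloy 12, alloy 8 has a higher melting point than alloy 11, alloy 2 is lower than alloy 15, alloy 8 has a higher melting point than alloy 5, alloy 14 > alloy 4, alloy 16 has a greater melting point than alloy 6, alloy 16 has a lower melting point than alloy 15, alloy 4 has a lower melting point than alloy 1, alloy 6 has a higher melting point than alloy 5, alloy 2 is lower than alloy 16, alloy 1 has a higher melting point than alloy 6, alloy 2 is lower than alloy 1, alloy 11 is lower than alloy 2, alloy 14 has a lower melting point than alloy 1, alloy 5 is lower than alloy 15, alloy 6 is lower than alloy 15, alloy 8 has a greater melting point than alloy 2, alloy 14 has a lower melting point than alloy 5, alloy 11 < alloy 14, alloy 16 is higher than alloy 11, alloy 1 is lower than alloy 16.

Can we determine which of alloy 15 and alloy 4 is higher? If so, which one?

alloy 4 < alloy 14 < alloy 5 < alloy 6 < alloy 1 < alloy 16 < alloy 15, by transitivity through alloy 14, alloy 5, alloy 6, alloy 1, alloy 16.
So alloy 15 is higher.

alloy 15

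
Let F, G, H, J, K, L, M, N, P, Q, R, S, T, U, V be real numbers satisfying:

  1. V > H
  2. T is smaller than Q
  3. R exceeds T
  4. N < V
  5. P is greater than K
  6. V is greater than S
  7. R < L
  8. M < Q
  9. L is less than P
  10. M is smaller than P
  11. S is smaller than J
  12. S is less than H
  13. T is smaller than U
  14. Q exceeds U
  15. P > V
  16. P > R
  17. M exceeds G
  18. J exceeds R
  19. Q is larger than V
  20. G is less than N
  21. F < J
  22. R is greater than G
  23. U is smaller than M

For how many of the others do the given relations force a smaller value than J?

The elements the relations force below J are G, S, F, T, R — no chain reaches any other.
That is 5.

5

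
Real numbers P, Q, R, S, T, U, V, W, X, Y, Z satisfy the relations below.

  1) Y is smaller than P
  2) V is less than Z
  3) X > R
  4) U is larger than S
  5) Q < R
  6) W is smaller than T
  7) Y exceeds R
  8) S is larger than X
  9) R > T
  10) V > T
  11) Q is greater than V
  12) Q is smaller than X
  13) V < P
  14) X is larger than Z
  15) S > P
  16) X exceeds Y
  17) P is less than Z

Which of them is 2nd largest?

S

Piecing the relations together gives one ordering: W < T < V < Q < R < Y < P < Z < X < S < U.
Counting 2 from the largest end gives S.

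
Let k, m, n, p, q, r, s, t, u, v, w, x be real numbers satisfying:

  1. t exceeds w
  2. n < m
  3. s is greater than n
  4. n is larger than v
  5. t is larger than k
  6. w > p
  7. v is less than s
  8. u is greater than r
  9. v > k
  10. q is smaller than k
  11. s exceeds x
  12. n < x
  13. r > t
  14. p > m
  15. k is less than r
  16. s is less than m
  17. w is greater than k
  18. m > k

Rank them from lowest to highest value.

Each adjacent pair is fixed by a given relation: q < k; k < v; v < n; n < x; x < s; s < m; m < p; p < w; w < t; t < r; r < u. Chaining them end to end gives the full order.

q < k < v < n < x < s < m < p < w < t < r < u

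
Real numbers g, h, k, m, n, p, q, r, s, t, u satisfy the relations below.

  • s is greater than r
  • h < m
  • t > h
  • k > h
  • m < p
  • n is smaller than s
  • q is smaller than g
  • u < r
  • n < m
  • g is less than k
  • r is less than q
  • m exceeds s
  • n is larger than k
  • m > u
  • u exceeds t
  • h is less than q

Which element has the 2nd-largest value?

m

Chaining the given pairs: h < t < u < r < q < g < k < n < s < m < p.
The 2nd largest is m.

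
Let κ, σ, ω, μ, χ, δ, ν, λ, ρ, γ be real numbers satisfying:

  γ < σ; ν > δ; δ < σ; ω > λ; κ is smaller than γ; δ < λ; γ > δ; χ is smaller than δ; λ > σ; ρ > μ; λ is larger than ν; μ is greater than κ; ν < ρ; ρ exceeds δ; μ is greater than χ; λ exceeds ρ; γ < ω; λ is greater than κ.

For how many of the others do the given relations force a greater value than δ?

6

From δ the given relations immediately reach γ, σ, ν, ρ, λ.
From those, ω — 6 in total.
Nothing else is reachable above δ; 6 in all.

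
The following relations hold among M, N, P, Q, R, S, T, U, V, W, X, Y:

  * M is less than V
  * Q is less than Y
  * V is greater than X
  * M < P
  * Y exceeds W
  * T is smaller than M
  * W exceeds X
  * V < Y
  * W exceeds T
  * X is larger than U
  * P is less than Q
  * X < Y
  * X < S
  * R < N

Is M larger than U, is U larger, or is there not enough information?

undetermined

Following every chain through U: above U we get X, W, V, S, Y.
M is not reached, and no chain runs the other way from M to U.
So the given relations leave the order of U and M undetermined.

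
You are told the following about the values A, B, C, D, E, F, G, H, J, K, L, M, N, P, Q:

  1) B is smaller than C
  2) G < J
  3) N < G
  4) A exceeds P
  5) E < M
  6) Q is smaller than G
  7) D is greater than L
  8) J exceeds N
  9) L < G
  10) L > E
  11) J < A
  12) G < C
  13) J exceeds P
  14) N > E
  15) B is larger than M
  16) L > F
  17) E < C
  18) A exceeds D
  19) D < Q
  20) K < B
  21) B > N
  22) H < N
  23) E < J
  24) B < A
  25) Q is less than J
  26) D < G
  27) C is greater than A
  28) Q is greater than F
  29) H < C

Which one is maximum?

F is not greatest since F < L; E is not greatest since E < L; L is not greatest since L < D; K is not greatest since K < B; M is not greatest since M < B; D is not greatest since D < A; Q is not greatest since Q < J; H is not greatest since H < N; N is not greatest since N < G; G is not greatest since G < C; P is not greatest since P < J; J is not greatest since J < A; B is not greatest since B < A; A is not greatest since A < C.
Only C has nothing above it, so C is the maximum.

C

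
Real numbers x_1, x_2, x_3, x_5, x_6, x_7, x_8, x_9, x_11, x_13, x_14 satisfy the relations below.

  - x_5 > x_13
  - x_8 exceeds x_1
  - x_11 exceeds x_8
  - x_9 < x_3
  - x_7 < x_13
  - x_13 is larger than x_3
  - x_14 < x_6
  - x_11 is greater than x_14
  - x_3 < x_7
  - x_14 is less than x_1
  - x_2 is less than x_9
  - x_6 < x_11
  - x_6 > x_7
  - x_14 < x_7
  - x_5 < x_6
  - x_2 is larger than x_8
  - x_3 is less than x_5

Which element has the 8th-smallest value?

Chaining the given pairs: x_14 < x_1 < x_8 < x_2 < x_9 < x_3 < x_7 < x_13 < x_5 < x_6 < x_11.
Counting 8 from the smallest end gives x_13.

x_13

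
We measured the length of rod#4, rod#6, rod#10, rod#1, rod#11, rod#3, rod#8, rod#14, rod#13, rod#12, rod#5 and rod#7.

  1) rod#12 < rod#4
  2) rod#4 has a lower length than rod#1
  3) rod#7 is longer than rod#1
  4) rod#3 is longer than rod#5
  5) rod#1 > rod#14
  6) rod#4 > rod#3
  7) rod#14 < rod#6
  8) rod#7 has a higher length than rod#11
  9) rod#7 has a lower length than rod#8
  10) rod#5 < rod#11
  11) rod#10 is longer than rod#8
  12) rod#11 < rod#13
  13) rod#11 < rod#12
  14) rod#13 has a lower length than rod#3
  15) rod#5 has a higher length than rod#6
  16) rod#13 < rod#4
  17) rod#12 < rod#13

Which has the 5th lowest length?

rod#12

The consecutive relations fix a unique order: rod#14 < rod#6 < rod#5 < rod#11 < rod#12 < rod#13 < rod#3 < rod#4 < rod#1 < rod#7 < rod#8 < rod#10.
Counting 5 from the smallest end gives rod#12.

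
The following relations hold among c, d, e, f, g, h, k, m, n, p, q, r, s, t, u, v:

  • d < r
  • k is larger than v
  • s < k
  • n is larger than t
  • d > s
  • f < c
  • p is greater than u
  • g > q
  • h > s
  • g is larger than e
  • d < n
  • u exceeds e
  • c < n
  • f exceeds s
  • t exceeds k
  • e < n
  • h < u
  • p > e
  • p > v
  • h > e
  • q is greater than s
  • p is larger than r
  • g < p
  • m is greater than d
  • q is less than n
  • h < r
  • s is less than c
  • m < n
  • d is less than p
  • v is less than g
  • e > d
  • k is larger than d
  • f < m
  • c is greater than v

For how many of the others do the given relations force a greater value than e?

6

Directly above e: h, u, g, p, n.
One step further: r (6 so far).
Nothing else is reachable above e; 6 in all.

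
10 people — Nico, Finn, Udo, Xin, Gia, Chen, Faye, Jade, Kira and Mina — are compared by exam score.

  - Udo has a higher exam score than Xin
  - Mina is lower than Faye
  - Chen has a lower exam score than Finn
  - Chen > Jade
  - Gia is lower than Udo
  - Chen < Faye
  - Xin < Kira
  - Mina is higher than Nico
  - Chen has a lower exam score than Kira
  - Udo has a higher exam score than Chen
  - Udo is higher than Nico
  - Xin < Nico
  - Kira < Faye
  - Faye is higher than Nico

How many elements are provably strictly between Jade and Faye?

2

The relations place Jade below Faye. An element lies strictly between them when it is forced above Jade and also forced below Faye.
Above Jade: {Chen, Kira, Finn, Udo}. Below Faye: {Xin, Chen, Kira, Nico, Mina}.
Intersection: {Chen, Kira} — 2.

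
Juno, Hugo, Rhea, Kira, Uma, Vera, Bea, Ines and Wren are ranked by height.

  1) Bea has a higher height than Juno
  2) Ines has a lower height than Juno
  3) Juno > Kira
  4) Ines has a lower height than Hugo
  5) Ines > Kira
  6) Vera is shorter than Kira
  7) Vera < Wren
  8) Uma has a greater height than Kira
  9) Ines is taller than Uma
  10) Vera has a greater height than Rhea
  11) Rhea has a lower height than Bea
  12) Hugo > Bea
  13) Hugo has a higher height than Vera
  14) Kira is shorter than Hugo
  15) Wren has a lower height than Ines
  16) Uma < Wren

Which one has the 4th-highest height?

Chaining the given pairs: Rhea < Vera < Kira < Uma < Wren < Ines < Juno < Bea < Hugo.
The 4th largest is Ines.

Ines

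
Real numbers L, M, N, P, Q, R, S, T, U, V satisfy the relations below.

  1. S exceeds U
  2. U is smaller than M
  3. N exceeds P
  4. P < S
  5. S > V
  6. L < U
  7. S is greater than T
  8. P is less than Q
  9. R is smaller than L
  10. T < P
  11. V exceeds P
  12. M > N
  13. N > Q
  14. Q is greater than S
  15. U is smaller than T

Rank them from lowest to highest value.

R < L < U < T < P < V < S < Q < N < M

Nothing is placed below R, so it is least; from there R < L; L < U; U < T; T < P; P < V; V < S; S < Q; Q < N; N < M, each given directly.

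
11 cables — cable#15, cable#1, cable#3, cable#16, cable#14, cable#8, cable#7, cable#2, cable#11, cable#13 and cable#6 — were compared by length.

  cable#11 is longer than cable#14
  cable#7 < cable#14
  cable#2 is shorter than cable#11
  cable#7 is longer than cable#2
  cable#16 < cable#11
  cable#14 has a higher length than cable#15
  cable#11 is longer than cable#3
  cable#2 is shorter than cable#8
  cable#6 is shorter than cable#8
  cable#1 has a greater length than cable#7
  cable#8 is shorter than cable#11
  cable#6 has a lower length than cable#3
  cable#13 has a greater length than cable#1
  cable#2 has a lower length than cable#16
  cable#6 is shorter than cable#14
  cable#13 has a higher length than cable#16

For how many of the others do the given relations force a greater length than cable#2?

The elements the relations force above cable#2 are cable#7, cable#16, cable#1, cable#14, cable#13, cable#8, cable#11 — no chain reaches any other.
That is 7.

7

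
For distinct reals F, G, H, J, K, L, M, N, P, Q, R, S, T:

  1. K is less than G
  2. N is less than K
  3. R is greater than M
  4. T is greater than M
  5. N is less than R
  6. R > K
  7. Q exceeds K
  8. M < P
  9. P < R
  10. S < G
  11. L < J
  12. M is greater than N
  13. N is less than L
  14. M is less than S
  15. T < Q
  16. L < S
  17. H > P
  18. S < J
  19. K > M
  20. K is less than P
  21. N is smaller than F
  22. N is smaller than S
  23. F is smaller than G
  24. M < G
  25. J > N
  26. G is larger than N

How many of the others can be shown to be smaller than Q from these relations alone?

The elements the relations force below Q are N, M, T, K — no chain reaches any other.
That is 4.

4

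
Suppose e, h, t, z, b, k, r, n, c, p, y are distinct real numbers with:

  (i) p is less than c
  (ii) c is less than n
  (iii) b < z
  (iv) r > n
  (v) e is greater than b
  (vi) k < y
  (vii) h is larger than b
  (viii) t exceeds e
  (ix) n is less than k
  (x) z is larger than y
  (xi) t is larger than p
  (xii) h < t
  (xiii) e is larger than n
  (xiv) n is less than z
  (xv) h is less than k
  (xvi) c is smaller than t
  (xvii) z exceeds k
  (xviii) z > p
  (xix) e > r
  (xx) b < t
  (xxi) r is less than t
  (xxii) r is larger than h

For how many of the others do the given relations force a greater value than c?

From c the given relations immediately reach n, t.
From those, r, e, k, z — 6 in total.
From those, y — 7 in total.
Nothing else is reachable above c; 7 in all.

7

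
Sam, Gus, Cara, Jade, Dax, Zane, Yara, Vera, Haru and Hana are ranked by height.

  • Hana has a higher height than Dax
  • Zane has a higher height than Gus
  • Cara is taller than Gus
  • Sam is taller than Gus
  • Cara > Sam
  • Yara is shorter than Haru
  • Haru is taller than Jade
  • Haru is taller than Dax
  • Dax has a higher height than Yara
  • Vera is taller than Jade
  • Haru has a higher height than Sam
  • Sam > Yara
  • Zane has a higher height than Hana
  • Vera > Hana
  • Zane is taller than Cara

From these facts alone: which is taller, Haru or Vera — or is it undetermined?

Following every chain through Haru: below Haru we get Gus, Jade, Yara, Dax, Sam.
Vera is not reached, and no chain runs the other way from Vera to Haru.
So the given relations leave the order of Haru and Vera undetermined.

undetermined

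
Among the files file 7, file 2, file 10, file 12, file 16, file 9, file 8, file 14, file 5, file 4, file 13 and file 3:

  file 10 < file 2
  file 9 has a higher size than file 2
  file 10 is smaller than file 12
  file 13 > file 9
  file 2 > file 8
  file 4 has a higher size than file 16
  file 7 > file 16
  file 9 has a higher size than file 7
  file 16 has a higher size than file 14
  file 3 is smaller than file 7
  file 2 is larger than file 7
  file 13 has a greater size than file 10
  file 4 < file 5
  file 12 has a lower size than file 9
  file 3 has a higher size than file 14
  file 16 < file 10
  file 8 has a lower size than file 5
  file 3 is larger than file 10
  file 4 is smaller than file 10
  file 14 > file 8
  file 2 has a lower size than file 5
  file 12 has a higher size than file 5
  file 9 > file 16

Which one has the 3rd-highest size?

Piecing the relations together gives one ordering: file 8 < file 14 < file 16 < file 4 < file 10 < file 3 < file 7 < file 2 < file 5 < file 12 < file 9 < file 13.
Counting 3 from the largest end gives file 12.

file 12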